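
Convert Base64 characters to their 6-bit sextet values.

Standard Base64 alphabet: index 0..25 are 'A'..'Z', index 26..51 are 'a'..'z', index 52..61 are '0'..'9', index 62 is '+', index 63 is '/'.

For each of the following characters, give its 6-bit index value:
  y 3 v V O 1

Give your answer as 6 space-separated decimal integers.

Answer: 50 55 47 21 14 53

Derivation:
'y': a..z range, 26 + ord('y') − ord('a') = 50
'3': 0..9 range, 52 + ord('3') − ord('0') = 55
'v': a..z range, 26 + ord('v') − ord('a') = 47
'V': A..Z range, ord('V') − ord('A') = 21
'O': A..Z range, ord('O') − ord('A') = 14
'1': 0..9 range, 52 + ord('1') − ord('0') = 53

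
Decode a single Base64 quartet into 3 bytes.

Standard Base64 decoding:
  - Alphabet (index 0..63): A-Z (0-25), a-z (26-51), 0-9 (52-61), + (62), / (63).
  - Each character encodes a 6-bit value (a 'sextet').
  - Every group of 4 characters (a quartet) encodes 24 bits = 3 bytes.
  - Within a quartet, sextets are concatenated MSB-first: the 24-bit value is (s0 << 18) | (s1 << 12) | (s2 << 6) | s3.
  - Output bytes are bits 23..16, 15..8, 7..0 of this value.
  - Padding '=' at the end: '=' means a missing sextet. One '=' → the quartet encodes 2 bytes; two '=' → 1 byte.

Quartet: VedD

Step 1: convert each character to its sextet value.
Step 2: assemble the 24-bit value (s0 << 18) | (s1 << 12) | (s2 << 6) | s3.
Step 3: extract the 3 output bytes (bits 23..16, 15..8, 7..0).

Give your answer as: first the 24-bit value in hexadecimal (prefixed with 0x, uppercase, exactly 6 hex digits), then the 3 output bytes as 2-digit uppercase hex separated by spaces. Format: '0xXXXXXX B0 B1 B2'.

Answer: 0x55E743 55 E7 43

Derivation:
Sextets: V=21, e=30, d=29, D=3
24-bit: (21<<18) | (30<<12) | (29<<6) | 3
      = 0x540000 | 0x01E000 | 0x000740 | 0x000003
      = 0x55E743
Bytes: (v>>16)&0xFF=55, (v>>8)&0xFF=E7, v&0xFF=43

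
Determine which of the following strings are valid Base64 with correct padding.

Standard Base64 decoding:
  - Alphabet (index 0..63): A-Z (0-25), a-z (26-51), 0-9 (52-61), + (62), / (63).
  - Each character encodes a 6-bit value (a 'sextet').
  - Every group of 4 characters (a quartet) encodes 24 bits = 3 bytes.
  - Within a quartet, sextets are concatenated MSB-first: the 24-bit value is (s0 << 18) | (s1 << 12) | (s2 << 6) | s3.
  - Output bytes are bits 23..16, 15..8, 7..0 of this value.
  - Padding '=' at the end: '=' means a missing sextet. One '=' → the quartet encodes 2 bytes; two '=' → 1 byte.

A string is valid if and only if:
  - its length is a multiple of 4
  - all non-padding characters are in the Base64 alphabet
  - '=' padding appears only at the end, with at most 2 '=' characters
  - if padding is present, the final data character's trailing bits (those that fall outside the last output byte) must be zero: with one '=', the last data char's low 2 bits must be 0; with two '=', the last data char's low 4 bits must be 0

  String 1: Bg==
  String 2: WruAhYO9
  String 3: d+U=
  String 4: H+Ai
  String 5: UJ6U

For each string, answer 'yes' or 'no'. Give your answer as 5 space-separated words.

String 1: 'Bg==' → valid
String 2: 'WruAhYO9' → valid
String 3: 'd+U=' → valid
String 4: 'H+Ai' → valid
String 5: 'UJ6U' → valid

Answer: yes yes yes yes yes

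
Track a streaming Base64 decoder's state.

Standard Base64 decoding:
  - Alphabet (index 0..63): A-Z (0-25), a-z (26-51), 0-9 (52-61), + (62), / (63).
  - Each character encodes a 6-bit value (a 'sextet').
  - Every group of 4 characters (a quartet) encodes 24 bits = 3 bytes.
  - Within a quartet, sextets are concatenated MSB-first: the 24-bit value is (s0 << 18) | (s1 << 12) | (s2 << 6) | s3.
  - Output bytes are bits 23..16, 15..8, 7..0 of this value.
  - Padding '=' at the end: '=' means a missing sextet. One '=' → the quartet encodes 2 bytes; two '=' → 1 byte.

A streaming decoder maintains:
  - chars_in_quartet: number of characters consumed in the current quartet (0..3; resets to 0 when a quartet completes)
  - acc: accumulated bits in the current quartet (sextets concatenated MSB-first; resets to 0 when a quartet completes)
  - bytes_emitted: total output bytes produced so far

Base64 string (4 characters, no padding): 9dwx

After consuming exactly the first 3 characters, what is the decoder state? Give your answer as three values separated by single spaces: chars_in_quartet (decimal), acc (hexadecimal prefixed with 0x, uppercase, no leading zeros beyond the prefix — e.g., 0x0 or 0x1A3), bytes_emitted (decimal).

Answer: 3 0x3D770 0

Derivation:
After char 0 ('9'=61): chars_in_quartet=1 acc=0x3D bytes_emitted=0
After char 1 ('d'=29): chars_in_quartet=2 acc=0xF5D bytes_emitted=0
After char 2 ('w'=48): chars_in_quartet=3 acc=0x3D770 bytes_emitted=0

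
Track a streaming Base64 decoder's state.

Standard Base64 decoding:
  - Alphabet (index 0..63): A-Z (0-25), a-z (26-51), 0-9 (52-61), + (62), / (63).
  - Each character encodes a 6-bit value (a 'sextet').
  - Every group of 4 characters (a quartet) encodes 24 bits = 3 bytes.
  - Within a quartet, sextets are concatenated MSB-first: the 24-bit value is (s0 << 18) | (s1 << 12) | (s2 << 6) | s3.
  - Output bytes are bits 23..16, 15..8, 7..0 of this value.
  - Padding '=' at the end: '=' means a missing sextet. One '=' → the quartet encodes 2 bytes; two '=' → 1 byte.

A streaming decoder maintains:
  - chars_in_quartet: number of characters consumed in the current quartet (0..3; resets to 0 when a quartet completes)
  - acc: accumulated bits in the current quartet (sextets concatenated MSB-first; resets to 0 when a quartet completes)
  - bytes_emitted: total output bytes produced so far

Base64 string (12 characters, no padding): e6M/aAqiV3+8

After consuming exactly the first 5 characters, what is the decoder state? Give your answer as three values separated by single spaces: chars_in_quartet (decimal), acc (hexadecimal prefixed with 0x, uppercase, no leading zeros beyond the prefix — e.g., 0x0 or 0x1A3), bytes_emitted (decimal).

Answer: 1 0x1A 3

Derivation:
After char 0 ('e'=30): chars_in_quartet=1 acc=0x1E bytes_emitted=0
After char 1 ('6'=58): chars_in_quartet=2 acc=0x7BA bytes_emitted=0
After char 2 ('M'=12): chars_in_quartet=3 acc=0x1EE8C bytes_emitted=0
After char 3 ('/'=63): chars_in_quartet=4 acc=0x7BA33F -> emit 7B A3 3F, reset; bytes_emitted=3
After char 4 ('a'=26): chars_in_quartet=1 acc=0x1A bytes_emitted=3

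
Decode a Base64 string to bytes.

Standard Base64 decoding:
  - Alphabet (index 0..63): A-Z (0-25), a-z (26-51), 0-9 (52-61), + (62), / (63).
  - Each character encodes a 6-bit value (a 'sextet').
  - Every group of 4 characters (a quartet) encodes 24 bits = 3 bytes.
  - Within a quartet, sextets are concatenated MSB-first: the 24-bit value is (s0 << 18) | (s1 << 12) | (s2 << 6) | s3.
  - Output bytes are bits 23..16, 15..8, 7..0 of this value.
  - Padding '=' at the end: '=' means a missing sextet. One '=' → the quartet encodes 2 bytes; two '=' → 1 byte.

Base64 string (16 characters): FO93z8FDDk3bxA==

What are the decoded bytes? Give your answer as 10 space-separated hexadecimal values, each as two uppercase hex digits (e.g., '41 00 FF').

After char 0 ('F'=5): chars_in_quartet=1 acc=0x5 bytes_emitted=0
After char 1 ('O'=14): chars_in_quartet=2 acc=0x14E bytes_emitted=0
After char 2 ('9'=61): chars_in_quartet=3 acc=0x53BD bytes_emitted=0
After char 3 ('3'=55): chars_in_quartet=4 acc=0x14EF77 -> emit 14 EF 77, reset; bytes_emitted=3
After char 4 ('z'=51): chars_in_quartet=1 acc=0x33 bytes_emitted=3
After char 5 ('8'=60): chars_in_quartet=2 acc=0xCFC bytes_emitted=3
After char 6 ('F'=5): chars_in_quartet=3 acc=0x33F05 bytes_emitted=3
After char 7 ('D'=3): chars_in_quartet=4 acc=0xCFC143 -> emit CF C1 43, reset; bytes_emitted=6
After char 8 ('D'=3): chars_in_quartet=1 acc=0x3 bytes_emitted=6
After char 9 ('k'=36): chars_in_quartet=2 acc=0xE4 bytes_emitted=6
After char 10 ('3'=55): chars_in_quartet=3 acc=0x3937 bytes_emitted=6
After char 11 ('b'=27): chars_in_quartet=4 acc=0xE4DDB -> emit 0E 4D DB, reset; bytes_emitted=9
After char 12 ('x'=49): chars_in_quartet=1 acc=0x31 bytes_emitted=9
After char 13 ('A'=0): chars_in_quartet=2 acc=0xC40 bytes_emitted=9
Padding '==': partial quartet acc=0xC40 -> emit C4; bytes_emitted=10

Answer: 14 EF 77 CF C1 43 0E 4D DB C4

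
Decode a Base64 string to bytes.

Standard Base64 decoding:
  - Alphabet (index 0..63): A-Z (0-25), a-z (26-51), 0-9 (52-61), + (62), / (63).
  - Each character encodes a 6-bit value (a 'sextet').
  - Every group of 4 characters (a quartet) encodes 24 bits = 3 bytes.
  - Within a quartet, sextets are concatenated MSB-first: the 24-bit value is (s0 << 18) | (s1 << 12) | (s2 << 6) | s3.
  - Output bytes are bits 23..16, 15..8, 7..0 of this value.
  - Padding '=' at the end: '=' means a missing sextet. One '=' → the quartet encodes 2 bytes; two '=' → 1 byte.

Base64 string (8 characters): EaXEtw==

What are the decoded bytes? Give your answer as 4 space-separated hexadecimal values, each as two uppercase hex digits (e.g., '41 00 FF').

After char 0 ('E'=4): chars_in_quartet=1 acc=0x4 bytes_emitted=0
After char 1 ('a'=26): chars_in_quartet=2 acc=0x11A bytes_emitted=0
After char 2 ('X'=23): chars_in_quartet=3 acc=0x4697 bytes_emitted=0
After char 3 ('E'=4): chars_in_quartet=4 acc=0x11A5C4 -> emit 11 A5 C4, reset; bytes_emitted=3
After char 4 ('t'=45): chars_in_quartet=1 acc=0x2D bytes_emitted=3
After char 5 ('w'=48): chars_in_quartet=2 acc=0xB70 bytes_emitted=3
Padding '==': partial quartet acc=0xB70 -> emit B7; bytes_emitted=4

Answer: 11 A5 C4 B7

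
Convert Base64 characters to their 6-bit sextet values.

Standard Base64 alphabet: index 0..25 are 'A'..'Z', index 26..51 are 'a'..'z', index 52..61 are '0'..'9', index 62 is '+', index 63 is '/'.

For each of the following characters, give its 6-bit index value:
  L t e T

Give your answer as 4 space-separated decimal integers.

'L': A..Z range, ord('L') − ord('A') = 11
't': a..z range, 26 + ord('t') − ord('a') = 45
'e': a..z range, 26 + ord('e') − ord('a') = 30
'T': A..Z range, ord('T') − ord('A') = 19

Answer: 11 45 30 19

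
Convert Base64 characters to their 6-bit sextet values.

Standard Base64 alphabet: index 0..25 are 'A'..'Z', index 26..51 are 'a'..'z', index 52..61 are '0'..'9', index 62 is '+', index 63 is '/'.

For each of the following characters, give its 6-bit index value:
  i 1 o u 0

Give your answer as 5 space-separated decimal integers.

'i': a..z range, 26 + ord('i') − ord('a') = 34
'1': 0..9 range, 52 + ord('1') − ord('0') = 53
'o': a..z range, 26 + ord('o') − ord('a') = 40
'u': a..z range, 26 + ord('u') − ord('a') = 46
'0': 0..9 range, 52 + ord('0') − ord('0') = 52

Answer: 34 53 40 46 52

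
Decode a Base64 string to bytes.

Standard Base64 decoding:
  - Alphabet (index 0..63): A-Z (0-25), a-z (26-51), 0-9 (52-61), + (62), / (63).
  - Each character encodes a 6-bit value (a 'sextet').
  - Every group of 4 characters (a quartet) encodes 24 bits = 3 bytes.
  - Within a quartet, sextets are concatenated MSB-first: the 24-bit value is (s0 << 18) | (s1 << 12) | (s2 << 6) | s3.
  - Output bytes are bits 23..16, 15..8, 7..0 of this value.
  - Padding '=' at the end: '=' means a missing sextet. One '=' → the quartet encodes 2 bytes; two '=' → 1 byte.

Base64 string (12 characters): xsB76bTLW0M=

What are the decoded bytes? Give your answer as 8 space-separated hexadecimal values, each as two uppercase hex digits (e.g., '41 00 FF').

Answer: C6 C0 7B E9 B4 CB 5B 43

Derivation:
After char 0 ('x'=49): chars_in_quartet=1 acc=0x31 bytes_emitted=0
After char 1 ('s'=44): chars_in_quartet=2 acc=0xC6C bytes_emitted=0
After char 2 ('B'=1): chars_in_quartet=3 acc=0x31B01 bytes_emitted=0
After char 3 ('7'=59): chars_in_quartet=4 acc=0xC6C07B -> emit C6 C0 7B, reset; bytes_emitted=3
After char 4 ('6'=58): chars_in_quartet=1 acc=0x3A bytes_emitted=3
After char 5 ('b'=27): chars_in_quartet=2 acc=0xE9B bytes_emitted=3
After char 6 ('T'=19): chars_in_quartet=3 acc=0x3A6D3 bytes_emitted=3
After char 7 ('L'=11): chars_in_quartet=4 acc=0xE9B4CB -> emit E9 B4 CB, reset; bytes_emitted=6
After char 8 ('W'=22): chars_in_quartet=1 acc=0x16 bytes_emitted=6
After char 9 ('0'=52): chars_in_quartet=2 acc=0x5B4 bytes_emitted=6
After char 10 ('M'=12): chars_in_quartet=3 acc=0x16D0C bytes_emitted=6
Padding '=': partial quartet acc=0x16D0C -> emit 5B 43; bytes_emitted=8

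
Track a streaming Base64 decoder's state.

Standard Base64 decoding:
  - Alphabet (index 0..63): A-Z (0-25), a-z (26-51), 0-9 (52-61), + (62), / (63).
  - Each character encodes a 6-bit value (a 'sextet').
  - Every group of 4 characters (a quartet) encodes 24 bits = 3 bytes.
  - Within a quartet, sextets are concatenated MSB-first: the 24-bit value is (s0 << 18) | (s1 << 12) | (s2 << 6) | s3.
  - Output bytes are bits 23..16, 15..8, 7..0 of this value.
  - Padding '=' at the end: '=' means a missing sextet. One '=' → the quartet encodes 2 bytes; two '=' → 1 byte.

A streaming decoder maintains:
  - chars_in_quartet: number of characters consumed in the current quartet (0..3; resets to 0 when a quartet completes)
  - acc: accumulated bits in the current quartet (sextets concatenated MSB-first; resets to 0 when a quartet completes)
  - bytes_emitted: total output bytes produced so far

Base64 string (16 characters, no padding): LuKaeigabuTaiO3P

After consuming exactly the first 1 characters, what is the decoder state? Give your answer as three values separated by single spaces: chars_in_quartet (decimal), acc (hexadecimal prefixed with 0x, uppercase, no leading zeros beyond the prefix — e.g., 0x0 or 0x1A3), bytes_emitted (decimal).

After char 0 ('L'=11): chars_in_quartet=1 acc=0xB bytes_emitted=0

Answer: 1 0xB 0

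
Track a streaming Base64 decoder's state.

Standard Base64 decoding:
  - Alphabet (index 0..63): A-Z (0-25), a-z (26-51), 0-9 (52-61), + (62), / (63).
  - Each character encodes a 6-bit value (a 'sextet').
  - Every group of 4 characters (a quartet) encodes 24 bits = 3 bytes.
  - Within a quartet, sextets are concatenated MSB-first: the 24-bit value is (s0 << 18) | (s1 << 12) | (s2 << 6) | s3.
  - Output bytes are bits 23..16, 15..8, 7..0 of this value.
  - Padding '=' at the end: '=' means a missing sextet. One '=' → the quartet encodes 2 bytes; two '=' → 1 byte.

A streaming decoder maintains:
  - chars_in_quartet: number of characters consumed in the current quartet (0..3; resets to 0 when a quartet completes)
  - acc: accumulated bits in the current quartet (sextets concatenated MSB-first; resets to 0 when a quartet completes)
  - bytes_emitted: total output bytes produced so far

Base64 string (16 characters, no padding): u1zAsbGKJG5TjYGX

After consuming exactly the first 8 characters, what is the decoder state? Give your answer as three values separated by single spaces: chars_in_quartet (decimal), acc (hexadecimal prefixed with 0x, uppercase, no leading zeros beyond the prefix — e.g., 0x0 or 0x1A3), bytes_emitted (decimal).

Answer: 0 0x0 6

Derivation:
After char 0 ('u'=46): chars_in_quartet=1 acc=0x2E bytes_emitted=0
After char 1 ('1'=53): chars_in_quartet=2 acc=0xBB5 bytes_emitted=0
After char 2 ('z'=51): chars_in_quartet=3 acc=0x2ED73 bytes_emitted=0
After char 3 ('A'=0): chars_in_quartet=4 acc=0xBB5CC0 -> emit BB 5C C0, reset; bytes_emitted=3
After char 4 ('s'=44): chars_in_quartet=1 acc=0x2C bytes_emitted=3
After char 5 ('b'=27): chars_in_quartet=2 acc=0xB1B bytes_emitted=3
After char 6 ('G'=6): chars_in_quartet=3 acc=0x2C6C6 bytes_emitted=3
After char 7 ('K'=10): chars_in_quartet=4 acc=0xB1B18A -> emit B1 B1 8A, reset; bytes_emitted=6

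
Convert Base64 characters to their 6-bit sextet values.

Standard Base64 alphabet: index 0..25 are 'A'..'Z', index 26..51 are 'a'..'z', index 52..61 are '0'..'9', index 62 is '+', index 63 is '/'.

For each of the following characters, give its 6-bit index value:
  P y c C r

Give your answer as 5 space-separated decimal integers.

'P': A..Z range, ord('P') − ord('A') = 15
'y': a..z range, 26 + ord('y') − ord('a') = 50
'c': a..z range, 26 + ord('c') − ord('a') = 28
'C': A..Z range, ord('C') − ord('A') = 2
'r': a..z range, 26 + ord('r') − ord('a') = 43

Answer: 15 50 28 2 43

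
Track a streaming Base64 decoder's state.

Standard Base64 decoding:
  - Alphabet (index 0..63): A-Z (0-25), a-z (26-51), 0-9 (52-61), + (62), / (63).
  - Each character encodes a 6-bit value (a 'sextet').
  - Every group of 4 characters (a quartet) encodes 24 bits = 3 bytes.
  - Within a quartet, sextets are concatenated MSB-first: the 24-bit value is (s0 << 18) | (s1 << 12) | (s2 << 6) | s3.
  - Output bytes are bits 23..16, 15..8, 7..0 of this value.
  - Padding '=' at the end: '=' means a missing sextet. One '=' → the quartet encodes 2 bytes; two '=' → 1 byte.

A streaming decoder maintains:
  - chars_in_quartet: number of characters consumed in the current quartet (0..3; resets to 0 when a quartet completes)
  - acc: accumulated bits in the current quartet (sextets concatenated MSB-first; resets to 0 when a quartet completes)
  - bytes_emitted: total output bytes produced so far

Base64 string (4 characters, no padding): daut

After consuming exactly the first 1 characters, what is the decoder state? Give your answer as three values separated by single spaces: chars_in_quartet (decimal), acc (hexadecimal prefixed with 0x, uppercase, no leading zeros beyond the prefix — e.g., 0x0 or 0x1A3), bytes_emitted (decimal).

After char 0 ('d'=29): chars_in_quartet=1 acc=0x1D bytes_emitted=0

Answer: 1 0x1D 0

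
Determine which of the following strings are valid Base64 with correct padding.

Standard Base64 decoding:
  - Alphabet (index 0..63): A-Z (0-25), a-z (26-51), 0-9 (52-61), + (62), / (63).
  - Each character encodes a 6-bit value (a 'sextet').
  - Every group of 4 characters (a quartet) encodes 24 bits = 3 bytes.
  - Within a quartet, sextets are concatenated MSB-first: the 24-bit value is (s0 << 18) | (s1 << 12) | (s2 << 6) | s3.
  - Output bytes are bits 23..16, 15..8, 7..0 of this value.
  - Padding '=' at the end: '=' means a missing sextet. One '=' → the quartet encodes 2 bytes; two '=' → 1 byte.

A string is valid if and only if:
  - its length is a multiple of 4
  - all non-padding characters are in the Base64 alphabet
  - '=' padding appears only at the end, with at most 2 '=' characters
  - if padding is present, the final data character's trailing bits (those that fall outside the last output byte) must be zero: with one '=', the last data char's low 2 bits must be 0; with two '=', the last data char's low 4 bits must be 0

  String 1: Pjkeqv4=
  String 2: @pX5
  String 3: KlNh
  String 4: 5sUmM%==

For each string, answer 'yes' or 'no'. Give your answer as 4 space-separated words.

Answer: yes no yes no

Derivation:
String 1: 'Pjkeqv4=' → valid
String 2: '@pX5' → invalid (bad char(s): ['@'])
String 3: 'KlNh' → valid
String 4: '5sUmM%==' → invalid (bad char(s): ['%'])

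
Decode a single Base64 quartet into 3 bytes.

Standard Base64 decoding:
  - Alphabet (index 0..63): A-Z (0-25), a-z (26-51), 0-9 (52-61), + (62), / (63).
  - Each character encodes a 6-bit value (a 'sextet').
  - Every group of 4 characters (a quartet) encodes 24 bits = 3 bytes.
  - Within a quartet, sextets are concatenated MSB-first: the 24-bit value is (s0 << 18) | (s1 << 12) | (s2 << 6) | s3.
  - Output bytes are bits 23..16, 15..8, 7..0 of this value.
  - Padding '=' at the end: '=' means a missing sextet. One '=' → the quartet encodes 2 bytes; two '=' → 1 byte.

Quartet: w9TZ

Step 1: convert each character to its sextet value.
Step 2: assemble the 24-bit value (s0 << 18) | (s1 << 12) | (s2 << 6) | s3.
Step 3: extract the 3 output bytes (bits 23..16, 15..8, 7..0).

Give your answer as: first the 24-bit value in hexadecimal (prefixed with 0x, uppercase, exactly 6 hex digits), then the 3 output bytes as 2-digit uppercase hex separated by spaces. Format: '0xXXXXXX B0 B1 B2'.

Sextets: w=48, 9=61, T=19, Z=25
24-bit: (48<<18) | (61<<12) | (19<<6) | 25
      = 0xC00000 | 0x03D000 | 0x0004C0 | 0x000019
      = 0xC3D4D9
Bytes: (v>>16)&0xFF=C3, (v>>8)&0xFF=D4, v&0xFF=D9

Answer: 0xC3D4D9 C3 D4 D9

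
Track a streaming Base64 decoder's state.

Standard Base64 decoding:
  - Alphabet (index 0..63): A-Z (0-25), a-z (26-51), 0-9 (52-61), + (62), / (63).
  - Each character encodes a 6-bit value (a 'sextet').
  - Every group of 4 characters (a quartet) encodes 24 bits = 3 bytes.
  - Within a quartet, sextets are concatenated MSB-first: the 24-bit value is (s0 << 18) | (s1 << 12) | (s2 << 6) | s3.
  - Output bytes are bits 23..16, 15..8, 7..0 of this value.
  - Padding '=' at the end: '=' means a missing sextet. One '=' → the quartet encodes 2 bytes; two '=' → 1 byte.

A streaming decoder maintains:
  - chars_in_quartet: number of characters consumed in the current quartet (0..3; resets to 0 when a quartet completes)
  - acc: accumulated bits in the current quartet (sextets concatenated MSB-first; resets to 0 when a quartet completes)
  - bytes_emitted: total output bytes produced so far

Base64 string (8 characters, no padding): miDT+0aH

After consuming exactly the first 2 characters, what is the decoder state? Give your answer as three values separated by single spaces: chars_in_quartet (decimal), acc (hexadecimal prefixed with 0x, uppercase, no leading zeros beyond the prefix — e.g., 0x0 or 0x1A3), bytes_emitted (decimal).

After char 0 ('m'=38): chars_in_quartet=1 acc=0x26 bytes_emitted=0
After char 1 ('i'=34): chars_in_quartet=2 acc=0x9A2 bytes_emitted=0

Answer: 2 0x9A2 0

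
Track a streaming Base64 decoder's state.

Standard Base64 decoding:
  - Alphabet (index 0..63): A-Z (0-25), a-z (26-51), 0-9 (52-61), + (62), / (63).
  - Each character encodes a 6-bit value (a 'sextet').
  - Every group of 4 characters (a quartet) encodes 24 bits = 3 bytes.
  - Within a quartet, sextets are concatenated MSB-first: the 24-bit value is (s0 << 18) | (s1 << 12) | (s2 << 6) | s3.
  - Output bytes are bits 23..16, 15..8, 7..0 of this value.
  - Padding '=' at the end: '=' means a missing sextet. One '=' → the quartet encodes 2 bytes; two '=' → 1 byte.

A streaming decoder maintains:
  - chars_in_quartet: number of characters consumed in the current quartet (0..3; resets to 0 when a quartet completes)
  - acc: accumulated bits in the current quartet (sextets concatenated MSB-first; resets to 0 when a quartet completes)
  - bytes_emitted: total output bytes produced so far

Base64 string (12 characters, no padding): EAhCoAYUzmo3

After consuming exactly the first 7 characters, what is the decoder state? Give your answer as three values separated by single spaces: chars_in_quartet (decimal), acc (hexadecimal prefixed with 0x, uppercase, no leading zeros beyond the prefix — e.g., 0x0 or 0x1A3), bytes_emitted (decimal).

Answer: 3 0x28018 3

Derivation:
After char 0 ('E'=4): chars_in_quartet=1 acc=0x4 bytes_emitted=0
After char 1 ('A'=0): chars_in_quartet=2 acc=0x100 bytes_emitted=0
After char 2 ('h'=33): chars_in_quartet=3 acc=0x4021 bytes_emitted=0
After char 3 ('C'=2): chars_in_quartet=4 acc=0x100842 -> emit 10 08 42, reset; bytes_emitted=3
After char 4 ('o'=40): chars_in_quartet=1 acc=0x28 bytes_emitted=3
After char 5 ('A'=0): chars_in_quartet=2 acc=0xA00 bytes_emitted=3
After char 6 ('Y'=24): chars_in_quartet=3 acc=0x28018 bytes_emitted=3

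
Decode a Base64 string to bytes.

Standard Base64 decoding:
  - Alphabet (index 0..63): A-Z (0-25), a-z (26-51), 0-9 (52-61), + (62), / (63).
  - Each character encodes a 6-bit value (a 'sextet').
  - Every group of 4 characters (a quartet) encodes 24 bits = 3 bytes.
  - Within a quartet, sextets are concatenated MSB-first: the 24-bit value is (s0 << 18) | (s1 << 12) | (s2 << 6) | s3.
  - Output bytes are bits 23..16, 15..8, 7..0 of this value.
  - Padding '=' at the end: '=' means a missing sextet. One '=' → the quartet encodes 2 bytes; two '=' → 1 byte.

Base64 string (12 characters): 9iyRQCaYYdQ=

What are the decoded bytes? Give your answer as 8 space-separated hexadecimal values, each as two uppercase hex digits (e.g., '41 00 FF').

After char 0 ('9'=61): chars_in_quartet=1 acc=0x3D bytes_emitted=0
After char 1 ('i'=34): chars_in_quartet=2 acc=0xF62 bytes_emitted=0
After char 2 ('y'=50): chars_in_quartet=3 acc=0x3D8B2 bytes_emitted=0
After char 3 ('R'=17): chars_in_quartet=4 acc=0xF62C91 -> emit F6 2C 91, reset; bytes_emitted=3
After char 4 ('Q'=16): chars_in_quartet=1 acc=0x10 bytes_emitted=3
After char 5 ('C'=2): chars_in_quartet=2 acc=0x402 bytes_emitted=3
After char 6 ('a'=26): chars_in_quartet=3 acc=0x1009A bytes_emitted=3
After char 7 ('Y'=24): chars_in_quartet=4 acc=0x402698 -> emit 40 26 98, reset; bytes_emitted=6
After char 8 ('Y'=24): chars_in_quartet=1 acc=0x18 bytes_emitted=6
After char 9 ('d'=29): chars_in_quartet=2 acc=0x61D bytes_emitted=6
After char 10 ('Q'=16): chars_in_quartet=3 acc=0x18750 bytes_emitted=6
Padding '=': partial quartet acc=0x18750 -> emit 61 D4; bytes_emitted=8

Answer: F6 2C 91 40 26 98 61 D4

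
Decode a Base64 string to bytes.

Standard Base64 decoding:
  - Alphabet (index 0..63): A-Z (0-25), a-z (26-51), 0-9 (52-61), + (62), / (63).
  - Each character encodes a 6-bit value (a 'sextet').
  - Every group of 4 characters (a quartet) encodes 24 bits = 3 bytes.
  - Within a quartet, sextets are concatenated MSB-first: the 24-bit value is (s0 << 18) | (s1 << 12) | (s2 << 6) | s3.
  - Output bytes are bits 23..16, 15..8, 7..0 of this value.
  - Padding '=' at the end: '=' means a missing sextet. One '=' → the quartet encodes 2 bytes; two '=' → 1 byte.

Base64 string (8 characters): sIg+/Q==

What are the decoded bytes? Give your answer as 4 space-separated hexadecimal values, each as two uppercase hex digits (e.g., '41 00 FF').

After char 0 ('s'=44): chars_in_quartet=1 acc=0x2C bytes_emitted=0
After char 1 ('I'=8): chars_in_quartet=2 acc=0xB08 bytes_emitted=0
After char 2 ('g'=32): chars_in_quartet=3 acc=0x2C220 bytes_emitted=0
After char 3 ('+'=62): chars_in_quartet=4 acc=0xB0883E -> emit B0 88 3E, reset; bytes_emitted=3
After char 4 ('/'=63): chars_in_quartet=1 acc=0x3F bytes_emitted=3
After char 5 ('Q'=16): chars_in_quartet=2 acc=0xFD0 bytes_emitted=3
Padding '==': partial quartet acc=0xFD0 -> emit FD; bytes_emitted=4

Answer: B0 88 3E FD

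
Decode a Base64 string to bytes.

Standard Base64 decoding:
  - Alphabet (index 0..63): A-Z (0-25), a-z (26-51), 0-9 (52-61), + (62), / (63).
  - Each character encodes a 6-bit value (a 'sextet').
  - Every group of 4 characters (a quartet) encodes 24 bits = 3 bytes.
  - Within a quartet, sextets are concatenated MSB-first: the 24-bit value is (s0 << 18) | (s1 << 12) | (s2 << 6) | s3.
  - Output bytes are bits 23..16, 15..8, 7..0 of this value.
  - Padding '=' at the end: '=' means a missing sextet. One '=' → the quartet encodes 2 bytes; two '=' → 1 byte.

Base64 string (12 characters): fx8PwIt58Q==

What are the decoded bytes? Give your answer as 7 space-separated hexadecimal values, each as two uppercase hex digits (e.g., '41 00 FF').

After char 0 ('f'=31): chars_in_quartet=1 acc=0x1F bytes_emitted=0
After char 1 ('x'=49): chars_in_quartet=2 acc=0x7F1 bytes_emitted=0
After char 2 ('8'=60): chars_in_quartet=3 acc=0x1FC7C bytes_emitted=0
After char 3 ('P'=15): chars_in_quartet=4 acc=0x7F1F0F -> emit 7F 1F 0F, reset; bytes_emitted=3
After char 4 ('w'=48): chars_in_quartet=1 acc=0x30 bytes_emitted=3
After char 5 ('I'=8): chars_in_quartet=2 acc=0xC08 bytes_emitted=3
After char 6 ('t'=45): chars_in_quartet=3 acc=0x3022D bytes_emitted=3
After char 7 ('5'=57): chars_in_quartet=4 acc=0xC08B79 -> emit C0 8B 79, reset; bytes_emitted=6
After char 8 ('8'=60): chars_in_quartet=1 acc=0x3C bytes_emitted=6
After char 9 ('Q'=16): chars_in_quartet=2 acc=0xF10 bytes_emitted=6
Padding '==': partial quartet acc=0xF10 -> emit F1; bytes_emitted=7

Answer: 7F 1F 0F C0 8B 79 F1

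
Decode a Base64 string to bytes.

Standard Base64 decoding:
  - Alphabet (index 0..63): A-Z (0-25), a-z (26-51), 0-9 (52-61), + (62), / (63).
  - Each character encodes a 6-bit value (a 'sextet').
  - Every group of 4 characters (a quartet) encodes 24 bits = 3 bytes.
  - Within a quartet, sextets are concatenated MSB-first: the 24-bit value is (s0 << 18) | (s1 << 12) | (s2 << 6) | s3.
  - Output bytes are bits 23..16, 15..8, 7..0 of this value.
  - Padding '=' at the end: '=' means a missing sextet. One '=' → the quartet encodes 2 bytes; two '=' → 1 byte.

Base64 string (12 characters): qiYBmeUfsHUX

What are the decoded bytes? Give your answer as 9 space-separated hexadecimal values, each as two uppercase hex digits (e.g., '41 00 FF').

Answer: AA 26 01 99 E5 1F B0 75 17

Derivation:
After char 0 ('q'=42): chars_in_quartet=1 acc=0x2A bytes_emitted=0
After char 1 ('i'=34): chars_in_quartet=2 acc=0xAA2 bytes_emitted=0
After char 2 ('Y'=24): chars_in_quartet=3 acc=0x2A898 bytes_emitted=0
After char 3 ('B'=1): chars_in_quartet=4 acc=0xAA2601 -> emit AA 26 01, reset; bytes_emitted=3
After char 4 ('m'=38): chars_in_quartet=1 acc=0x26 bytes_emitted=3
After char 5 ('e'=30): chars_in_quartet=2 acc=0x99E bytes_emitted=3
After char 6 ('U'=20): chars_in_quartet=3 acc=0x26794 bytes_emitted=3
After char 7 ('f'=31): chars_in_quartet=4 acc=0x99E51F -> emit 99 E5 1F, reset; bytes_emitted=6
After char 8 ('s'=44): chars_in_quartet=1 acc=0x2C bytes_emitted=6
After char 9 ('H'=7): chars_in_quartet=2 acc=0xB07 bytes_emitted=6
After char 10 ('U'=20): chars_in_quartet=3 acc=0x2C1D4 bytes_emitted=6
After char 11 ('X'=23): chars_in_quartet=4 acc=0xB07517 -> emit B0 75 17, reset; bytes_emitted=9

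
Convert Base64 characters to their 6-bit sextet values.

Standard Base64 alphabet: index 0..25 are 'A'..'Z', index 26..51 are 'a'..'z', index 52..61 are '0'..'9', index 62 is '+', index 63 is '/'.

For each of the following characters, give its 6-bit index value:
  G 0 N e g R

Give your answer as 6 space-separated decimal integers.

Answer: 6 52 13 30 32 17

Derivation:
'G': A..Z range, ord('G') − ord('A') = 6
'0': 0..9 range, 52 + ord('0') − ord('0') = 52
'N': A..Z range, ord('N') − ord('A') = 13
'e': a..z range, 26 + ord('e') − ord('a') = 30
'g': a..z range, 26 + ord('g') − ord('a') = 32
'R': A..Z range, ord('R') − ord('A') = 17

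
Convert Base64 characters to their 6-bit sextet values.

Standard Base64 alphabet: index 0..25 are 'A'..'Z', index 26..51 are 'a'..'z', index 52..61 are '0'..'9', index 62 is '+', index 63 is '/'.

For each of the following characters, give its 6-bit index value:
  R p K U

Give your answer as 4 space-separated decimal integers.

'R': A..Z range, ord('R') − ord('A') = 17
'p': a..z range, 26 + ord('p') − ord('a') = 41
'K': A..Z range, ord('K') − ord('A') = 10
'U': A..Z range, ord('U') − ord('A') = 20

Answer: 17 41 10 20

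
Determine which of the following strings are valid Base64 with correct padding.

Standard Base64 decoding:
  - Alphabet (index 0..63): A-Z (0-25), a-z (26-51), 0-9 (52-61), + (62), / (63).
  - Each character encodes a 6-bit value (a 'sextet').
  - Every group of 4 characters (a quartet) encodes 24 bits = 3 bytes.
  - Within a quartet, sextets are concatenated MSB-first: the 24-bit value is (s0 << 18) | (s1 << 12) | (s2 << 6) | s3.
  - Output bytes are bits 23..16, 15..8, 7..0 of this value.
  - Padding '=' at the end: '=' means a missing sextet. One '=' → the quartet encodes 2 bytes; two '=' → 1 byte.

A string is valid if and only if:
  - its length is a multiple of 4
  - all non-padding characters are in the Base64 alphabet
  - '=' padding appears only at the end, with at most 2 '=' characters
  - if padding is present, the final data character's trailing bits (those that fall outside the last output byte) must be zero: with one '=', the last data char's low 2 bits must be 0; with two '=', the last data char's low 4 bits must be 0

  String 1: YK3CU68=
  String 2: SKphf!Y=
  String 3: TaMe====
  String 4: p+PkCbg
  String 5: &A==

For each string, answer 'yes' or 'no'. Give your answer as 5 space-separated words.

String 1: 'YK3CU68=' → valid
String 2: 'SKphf!Y=' → invalid (bad char(s): ['!'])
String 3: 'TaMe====' → invalid (4 pad chars (max 2))
String 4: 'p+PkCbg' → invalid (len=7 not mult of 4)
String 5: '&A==' → invalid (bad char(s): ['&'])

Answer: yes no no no no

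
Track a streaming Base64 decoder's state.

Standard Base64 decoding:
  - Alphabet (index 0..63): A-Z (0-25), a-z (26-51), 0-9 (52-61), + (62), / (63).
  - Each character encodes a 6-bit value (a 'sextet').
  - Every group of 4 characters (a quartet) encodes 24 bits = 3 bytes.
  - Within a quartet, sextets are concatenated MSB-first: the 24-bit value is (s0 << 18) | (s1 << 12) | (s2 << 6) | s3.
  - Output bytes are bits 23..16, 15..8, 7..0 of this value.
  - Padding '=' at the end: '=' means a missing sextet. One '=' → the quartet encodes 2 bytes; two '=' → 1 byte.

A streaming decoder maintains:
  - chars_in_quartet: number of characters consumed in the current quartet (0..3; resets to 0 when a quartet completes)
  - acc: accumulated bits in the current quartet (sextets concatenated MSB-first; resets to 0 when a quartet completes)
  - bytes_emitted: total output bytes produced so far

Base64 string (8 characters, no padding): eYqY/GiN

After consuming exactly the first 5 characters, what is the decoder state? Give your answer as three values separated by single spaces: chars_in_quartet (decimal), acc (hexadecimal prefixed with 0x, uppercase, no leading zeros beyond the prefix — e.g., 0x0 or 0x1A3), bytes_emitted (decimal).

After char 0 ('e'=30): chars_in_quartet=1 acc=0x1E bytes_emitted=0
After char 1 ('Y'=24): chars_in_quartet=2 acc=0x798 bytes_emitted=0
After char 2 ('q'=42): chars_in_quartet=3 acc=0x1E62A bytes_emitted=0
After char 3 ('Y'=24): chars_in_quartet=4 acc=0x798A98 -> emit 79 8A 98, reset; bytes_emitted=3
After char 4 ('/'=63): chars_in_quartet=1 acc=0x3F bytes_emitted=3

Answer: 1 0x3F 3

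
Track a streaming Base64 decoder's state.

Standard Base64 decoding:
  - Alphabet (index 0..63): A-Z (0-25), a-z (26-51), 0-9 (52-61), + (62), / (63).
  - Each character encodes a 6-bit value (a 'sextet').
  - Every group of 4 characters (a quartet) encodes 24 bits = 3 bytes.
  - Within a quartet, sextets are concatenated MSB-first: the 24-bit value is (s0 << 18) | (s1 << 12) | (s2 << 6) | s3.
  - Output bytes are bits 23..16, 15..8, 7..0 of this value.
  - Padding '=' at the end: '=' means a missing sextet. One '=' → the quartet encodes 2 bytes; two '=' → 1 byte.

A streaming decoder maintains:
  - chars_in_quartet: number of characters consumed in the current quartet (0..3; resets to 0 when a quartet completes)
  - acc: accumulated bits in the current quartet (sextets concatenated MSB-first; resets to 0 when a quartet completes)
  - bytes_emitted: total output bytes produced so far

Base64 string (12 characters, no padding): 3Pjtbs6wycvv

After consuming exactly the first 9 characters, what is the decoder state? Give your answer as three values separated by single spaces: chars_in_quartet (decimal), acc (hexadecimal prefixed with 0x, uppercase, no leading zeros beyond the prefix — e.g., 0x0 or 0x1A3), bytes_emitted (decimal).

After char 0 ('3'=55): chars_in_quartet=1 acc=0x37 bytes_emitted=0
After char 1 ('P'=15): chars_in_quartet=2 acc=0xDCF bytes_emitted=0
After char 2 ('j'=35): chars_in_quartet=3 acc=0x373E3 bytes_emitted=0
After char 3 ('t'=45): chars_in_quartet=4 acc=0xDCF8ED -> emit DC F8 ED, reset; bytes_emitted=3
After char 4 ('b'=27): chars_in_quartet=1 acc=0x1B bytes_emitted=3
After char 5 ('s'=44): chars_in_quartet=2 acc=0x6EC bytes_emitted=3
After char 6 ('6'=58): chars_in_quartet=3 acc=0x1BB3A bytes_emitted=3
After char 7 ('w'=48): chars_in_quartet=4 acc=0x6ECEB0 -> emit 6E CE B0, reset; bytes_emitted=6
After char 8 ('y'=50): chars_in_quartet=1 acc=0x32 bytes_emitted=6

Answer: 1 0x32 6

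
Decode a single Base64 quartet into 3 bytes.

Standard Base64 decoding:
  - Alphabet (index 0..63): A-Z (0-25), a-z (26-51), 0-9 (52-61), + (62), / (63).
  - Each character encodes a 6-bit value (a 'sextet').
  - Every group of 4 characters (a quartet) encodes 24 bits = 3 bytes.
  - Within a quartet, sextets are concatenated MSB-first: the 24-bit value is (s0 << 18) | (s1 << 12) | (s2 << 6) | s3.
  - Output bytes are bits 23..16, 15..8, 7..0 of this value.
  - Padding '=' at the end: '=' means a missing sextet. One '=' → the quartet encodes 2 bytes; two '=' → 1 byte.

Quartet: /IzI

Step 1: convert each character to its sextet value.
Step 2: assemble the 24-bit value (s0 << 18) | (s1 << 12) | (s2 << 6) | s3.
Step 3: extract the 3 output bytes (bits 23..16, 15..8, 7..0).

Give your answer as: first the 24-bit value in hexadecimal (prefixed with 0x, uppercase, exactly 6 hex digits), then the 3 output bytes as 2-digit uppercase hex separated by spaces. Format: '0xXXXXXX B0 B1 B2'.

Sextets: /=63, I=8, z=51, I=8
24-bit: (63<<18) | (8<<12) | (51<<6) | 8
      = 0xFC0000 | 0x008000 | 0x000CC0 | 0x000008
      = 0xFC8CC8
Bytes: (v>>16)&0xFF=FC, (v>>8)&0xFF=8C, v&0xFF=C8

Answer: 0xFC8CC8 FC 8C C8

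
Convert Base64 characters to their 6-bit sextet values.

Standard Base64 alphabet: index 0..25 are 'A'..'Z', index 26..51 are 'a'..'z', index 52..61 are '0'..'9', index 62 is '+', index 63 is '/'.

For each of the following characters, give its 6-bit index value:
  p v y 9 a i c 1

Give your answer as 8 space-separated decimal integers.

Answer: 41 47 50 61 26 34 28 53

Derivation:
'p': a..z range, 26 + ord('p') − ord('a') = 41
'v': a..z range, 26 + ord('v') − ord('a') = 47
'y': a..z range, 26 + ord('y') − ord('a') = 50
'9': 0..9 range, 52 + ord('9') − ord('0') = 61
'a': a..z range, 26 + ord('a') − ord('a') = 26
'i': a..z range, 26 + ord('i') − ord('a') = 34
'c': a..z range, 26 + ord('c') − ord('a') = 28
'1': 0..9 range, 52 + ord('1') − ord('0') = 53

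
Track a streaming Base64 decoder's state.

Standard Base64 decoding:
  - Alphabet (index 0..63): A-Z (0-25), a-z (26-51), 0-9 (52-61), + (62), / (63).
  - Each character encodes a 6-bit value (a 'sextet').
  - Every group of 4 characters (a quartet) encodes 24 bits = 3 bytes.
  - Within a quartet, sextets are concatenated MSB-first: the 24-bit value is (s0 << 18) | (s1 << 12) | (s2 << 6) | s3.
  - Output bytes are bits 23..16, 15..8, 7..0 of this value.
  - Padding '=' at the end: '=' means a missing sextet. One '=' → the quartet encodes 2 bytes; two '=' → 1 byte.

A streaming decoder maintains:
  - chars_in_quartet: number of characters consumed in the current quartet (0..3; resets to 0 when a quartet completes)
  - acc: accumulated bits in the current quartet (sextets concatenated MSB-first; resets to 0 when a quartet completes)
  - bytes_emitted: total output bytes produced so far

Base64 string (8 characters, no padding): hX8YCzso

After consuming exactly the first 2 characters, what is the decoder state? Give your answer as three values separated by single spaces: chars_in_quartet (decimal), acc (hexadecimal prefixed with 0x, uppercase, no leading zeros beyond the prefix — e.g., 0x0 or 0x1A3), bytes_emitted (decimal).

Answer: 2 0x857 0

Derivation:
After char 0 ('h'=33): chars_in_quartet=1 acc=0x21 bytes_emitted=0
After char 1 ('X'=23): chars_in_quartet=2 acc=0x857 bytes_emitted=0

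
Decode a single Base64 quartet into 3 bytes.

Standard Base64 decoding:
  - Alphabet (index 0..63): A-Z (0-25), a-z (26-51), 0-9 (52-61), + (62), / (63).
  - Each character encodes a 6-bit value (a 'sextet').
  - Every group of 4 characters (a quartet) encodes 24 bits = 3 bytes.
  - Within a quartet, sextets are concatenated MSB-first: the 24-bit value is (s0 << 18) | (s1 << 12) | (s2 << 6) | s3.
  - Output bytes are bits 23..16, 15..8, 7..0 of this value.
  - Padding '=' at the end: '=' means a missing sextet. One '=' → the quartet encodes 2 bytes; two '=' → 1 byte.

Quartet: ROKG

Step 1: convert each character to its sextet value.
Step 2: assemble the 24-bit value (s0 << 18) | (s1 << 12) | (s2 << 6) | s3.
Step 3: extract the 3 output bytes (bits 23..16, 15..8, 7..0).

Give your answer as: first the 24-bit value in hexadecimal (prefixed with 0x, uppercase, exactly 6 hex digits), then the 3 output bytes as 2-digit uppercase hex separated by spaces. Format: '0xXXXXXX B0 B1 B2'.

Sextets: R=17, O=14, K=10, G=6
24-bit: (17<<18) | (14<<12) | (10<<6) | 6
      = 0x440000 | 0x00E000 | 0x000280 | 0x000006
      = 0x44E286
Bytes: (v>>16)&0xFF=44, (v>>8)&0xFF=E2, v&0xFF=86

Answer: 0x44E286 44 E2 86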